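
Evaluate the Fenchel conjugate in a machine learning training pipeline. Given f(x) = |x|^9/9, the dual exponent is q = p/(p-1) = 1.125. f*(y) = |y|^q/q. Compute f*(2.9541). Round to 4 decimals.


The conjugate exponent q satisfies 1/p + 1/q = 1.
p = 9, so q = 9/(9 - 1) = 1.125
|y|^q = 2.9541^1.125 = 3.3824
f*(2.9541) = 3.3824 / 1.125 = 3.0066


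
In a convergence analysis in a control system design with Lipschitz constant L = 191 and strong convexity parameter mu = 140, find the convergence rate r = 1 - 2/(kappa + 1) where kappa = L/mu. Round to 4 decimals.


Step 1: Compute the condition number.
kappa = L/mu = 191/140 = 1.3643
Step 2: Compute the convergence rate.
r = 1 - 2/(kappa + 1) = 1 - 2*mu/(L + mu) = (L - mu)/(L + mu) = 51/331 = 0.1541


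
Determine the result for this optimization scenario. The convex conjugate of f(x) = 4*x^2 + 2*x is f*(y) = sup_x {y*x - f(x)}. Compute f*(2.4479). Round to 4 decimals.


f*(y) = sup_x {y*x - a*x^2 - b*x} = sup_x {(y-b)*x - a*x^2}
FOC: (y - b) - 2a*x = 0 => x* = (y - b)/(2a)
x* = (2.4479 - 2)/(2*4) = 0.056
f*(2.4479) = (y-b)^2/(4a) = (2.4479 - 2)^2/(4*4)
= 0.2006/16 = 0.0125


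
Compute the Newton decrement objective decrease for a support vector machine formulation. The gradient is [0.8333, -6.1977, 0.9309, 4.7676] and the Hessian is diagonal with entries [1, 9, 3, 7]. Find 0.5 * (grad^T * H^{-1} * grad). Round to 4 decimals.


Step 1: H is diagonal, so H^(-1) * g = [0.8333, -0.6886, 0.3103, 0.6811].
Step 2: g^T H^(-1) g = sum_i g_i^2 / H_ii
  = (0.8333)^2/1 + (-6.1977)^2/9 + (0.9309)^2/3 + (4.7676)^2/7
  = 0.6944 + 4.2679 + 0.2889 + 3.2471 = 8.4983
Step 3: Objective decrease = 0.5 * g^T H^(-1) g = 4.2492


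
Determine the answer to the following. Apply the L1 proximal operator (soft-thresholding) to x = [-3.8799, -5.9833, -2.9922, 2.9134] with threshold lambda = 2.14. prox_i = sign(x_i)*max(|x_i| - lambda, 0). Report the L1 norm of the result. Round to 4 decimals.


Soft-thresholding with lambda = 2.14:
prox(-3.8799) = sign(-3.8799)*max(|-3.8799| - 2.14, 0) = -1.7399
prox(-5.9833) = sign(-5.9833)*max(|-5.9833| - 2.14, 0) = -3.8433
prox(-2.9922) = sign(-2.9922)*max(|-2.9922| - 2.14, 0) = -0.8522
prox(2.9134) = sign(2.9134)*max(|2.9134| - 2.14, 0) = 0.7734
prox(x) = [-1.7399, -3.8433, -0.8522, 0.7734]
||prox(x)||_1 = 1.7399 + 3.8433 + 0.8522 + 0.7734 = 7.2088


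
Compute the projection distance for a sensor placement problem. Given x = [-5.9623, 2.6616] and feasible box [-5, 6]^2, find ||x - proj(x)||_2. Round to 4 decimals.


Project each component onto [-5, 6].
clip(-5.9623) = -5.0, clip(2.6616) = 2.6616
Projection = [-5.0, 2.6616]
Squared diffs: [0.926, 0.0]
Distance = sqrt(0.926) = 0.9623


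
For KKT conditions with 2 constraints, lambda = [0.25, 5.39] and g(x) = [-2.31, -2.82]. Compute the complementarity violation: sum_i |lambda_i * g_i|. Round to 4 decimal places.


KKT complementary slackness check:
lambda_1 * g_1 = 0.25 * -2.31 = -0.5775
lambda_2 * g_2 = 5.39 * -2.82 = -15.1998
Total violation = 0.5775 + 15.1998 = 15.7773


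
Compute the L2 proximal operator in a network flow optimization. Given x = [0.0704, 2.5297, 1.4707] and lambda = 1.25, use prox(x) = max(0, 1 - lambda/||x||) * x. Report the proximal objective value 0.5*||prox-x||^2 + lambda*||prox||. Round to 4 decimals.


Step 1: Compute ||x||.
||x|| = 2.927
Step 2: Compute scaling factor.
scale = max(0, 1 - 1.25/2.927) = 0.5729
Step 3: prox(x) = [0.0403, 1.4494, 0.8426]
||prox(x)|| = 1.677
Step 4: Proximal objective.
0.5*||prox-x||^2 = 0.7813
lambda*||prox|| = 2.0963
Total = 2.8775


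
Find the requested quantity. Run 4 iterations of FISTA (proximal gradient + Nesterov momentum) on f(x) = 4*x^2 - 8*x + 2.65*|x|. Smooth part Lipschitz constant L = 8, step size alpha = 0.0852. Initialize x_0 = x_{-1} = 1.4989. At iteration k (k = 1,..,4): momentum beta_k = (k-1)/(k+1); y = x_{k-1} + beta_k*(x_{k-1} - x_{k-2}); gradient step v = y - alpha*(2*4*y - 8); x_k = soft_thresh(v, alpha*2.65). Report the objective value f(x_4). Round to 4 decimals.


FISTA on f(x) = 4*x^2 - 8*x + 2.65*|x|
L = 8, alpha = 0.0852
Iteration 1: beta = 0.0, y = 1.4989 + 0.0*(1.4989 - 1.4989) = 1.4989
  grad(y) = 3.9912, v = y - alpha*grad = 1.1588
  prox(v) = soft_thresh(1.1588, 0.2258) = 0.9331
Iteration 2: beta = 0.3333, y = 0.9331 + 0.3333*(0.9331 - 1.4989) = 0.7445
  grad(y) = -2.0443, v = y - alpha*grad = 0.9186
  prox(v) = soft_thresh(0.9186, 0.2258) = 0.6929
Iteration 3: beta = 0.5, y = 0.6929 + 0.5*(0.6929 - 0.9331) = 0.5727
  grad(y) = -3.418, v = y - alpha*grad = 0.864
  prox(v) = soft_thresh(0.864, 0.2258) = 0.6382
Iteration 4: beta = 0.6, y = 0.6382 + 0.6*(0.6382 - 0.6929) = 0.6054
  grad(y) = -3.157, v = y - alpha*grad = 0.8744
  prox(v) = soft_thresh(0.8744, 0.2258) = 0.6486
f(x_4) = 4*0.6486^2 - 8*0.6486 + 2.65*|0.6486| = -1.7873


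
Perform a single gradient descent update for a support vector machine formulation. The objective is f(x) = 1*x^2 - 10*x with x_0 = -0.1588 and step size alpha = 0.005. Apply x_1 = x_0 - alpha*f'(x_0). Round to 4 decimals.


We compute the gradient at x_0 and apply the update.
f'(x) = 2*x - 10
f'(-0.1588) = 2*-0.1588 - 10 = -10.3176
x_1 = -0.1588 - 0.005*-10.3176 = -0.1072


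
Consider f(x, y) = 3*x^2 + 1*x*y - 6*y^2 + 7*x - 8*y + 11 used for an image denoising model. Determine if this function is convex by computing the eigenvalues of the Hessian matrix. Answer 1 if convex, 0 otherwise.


The Hessian of f(x,y) = 3*x^2 + 1*x*y - 6*y^2 + 7*x - 8*y + 11 is:
H = [[6, 1], [1, -12]]
Trace = 6 - 12 = -6
Determinant = 6*-12 - (1)^2 = -73
Discriminant = (-6)^2 - 4*-73 = 328.0
Eigenvalues: lambda_1 = -12.0554, lambda_2 = 6.0554
The function is not convex.

0


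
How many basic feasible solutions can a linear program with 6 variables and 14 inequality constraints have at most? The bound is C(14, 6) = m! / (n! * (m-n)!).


Each vertex corresponds to some choice of n active constraints out of m, so the number of vertices is at most C(m, n) = m! / (n!(m-n)!).
m = 14, n = 6
Numerator: 14 * 13 * 12 * 11 * 10 * 9
Denominator: 6! = 720
C(14, 6) = 3003


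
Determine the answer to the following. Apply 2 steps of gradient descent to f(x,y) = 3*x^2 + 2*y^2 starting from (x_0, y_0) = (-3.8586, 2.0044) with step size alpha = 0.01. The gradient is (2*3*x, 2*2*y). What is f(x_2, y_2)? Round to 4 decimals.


Gradient descent on f(x,y) = 3*x^2 + 2*y^2.
Starting point: (-3.8586, 2.0044), alpha = 0.01
Step 1: grad_x = 2*3*-3.8586 = -23.1516, grad_y = 2*2*2.0044 = 8.0176
  x_1 = -3.8586 - 0.01*-23.1516 = -3.6271
  y_1 = 2.0044 - 0.01*8.0176 = 1.9242
Step 2: grad_x = 2*3*-3.6271 = -21.7625, grad_y = 2*2*1.9242 = 7.6969
  x_2 = -3.6271 - 0.01*-21.7625 = -3.4095
  y_2 = 1.9242 - 0.01*7.6969 = 1.8473
f(-3.4095, 1.8473) = 3*(-3.4095)^2 + 2*1.8473^2 = 41.6979


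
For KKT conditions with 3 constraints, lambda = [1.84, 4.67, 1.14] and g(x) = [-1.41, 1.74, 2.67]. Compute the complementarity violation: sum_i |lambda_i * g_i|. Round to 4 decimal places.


KKT complementary slackness check:
lambda_1 * g_1 = 1.84 * -1.41 = -2.5944
lambda_2 * g_2 = 4.67 * 1.74 = 8.1258
lambda_3 * g_3 = 1.14 * 2.67 = 3.0438
Total violation = 2.5944 + 8.1258 + 3.0438 = 13.764


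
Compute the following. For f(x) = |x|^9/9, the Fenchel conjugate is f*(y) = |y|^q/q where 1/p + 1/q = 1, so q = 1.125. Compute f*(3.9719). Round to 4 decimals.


The conjugate exponent q satisfies 1/p + 1/q = 1.
p = 9, so q = 9/(9 - 1) = 1.125
|y|^q = 3.9719^1.125 = 4.7193
f*(3.9719) = 4.7193 / 1.125 = 4.1949


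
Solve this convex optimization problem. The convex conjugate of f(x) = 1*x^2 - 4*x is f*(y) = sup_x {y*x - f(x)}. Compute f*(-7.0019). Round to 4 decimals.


f*(y) = sup_x {y*x - a*x^2 - b*x} = sup_x {(y-b)*x - a*x^2}
FOC: (y - b) - 2a*x = 0 => x* = (y - b)/(2a)
x* = (-7.0019 + 4)/(2*1) = -1.501
f*(-7.0019) = (y-b)^2/(4a) = (-7.0019 + 4)^2/(4*1)
= 9.0114/4 = 2.2529


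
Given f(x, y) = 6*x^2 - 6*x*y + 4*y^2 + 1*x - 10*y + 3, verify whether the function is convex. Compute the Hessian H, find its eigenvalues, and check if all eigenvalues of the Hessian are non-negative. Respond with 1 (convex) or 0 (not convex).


The Hessian of f(x,y) = 6*x^2 - 6*x*y + 4*y^2 + 1*x - 10*y + 3 is:
H = [[12, -6], [-6, 8]]
Trace = 12 + 8 = 20
Determinant = 12*8 - (-6)^2 = 60
Discriminant = (20)^2 - 4*60 = 160.0
Eigenvalues: lambda_1 = 3.6754, lambda_2 = 16.3246
The function is convex.

1


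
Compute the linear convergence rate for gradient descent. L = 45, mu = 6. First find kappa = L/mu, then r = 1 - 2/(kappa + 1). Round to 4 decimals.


Step 1: Compute the condition number.
kappa = L/mu = 45/6 = 7.5
Step 2: Compute the convergence rate.
r = 1 - 2/(kappa + 1) = 1 - 2*mu/(L + mu) = (L - mu)/(L + mu) = 39/51 = 0.7647


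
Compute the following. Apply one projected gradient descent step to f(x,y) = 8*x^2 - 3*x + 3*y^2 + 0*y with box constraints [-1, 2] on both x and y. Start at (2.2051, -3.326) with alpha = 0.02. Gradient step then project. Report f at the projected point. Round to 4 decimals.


Step 1: Compute gradient at (2.2051, -3.326).
grad_x = 2*8*2.2051 - 3 = 32.2816
grad_y = 2*3*-3.326 + 0 = -19.956
Step 2: Gradient step.
x_raw = 2.2051 - 0.02*32.2816 = 1.5595
y_raw = -3.326 - 0.02*-19.956 = -2.9269
Step 3: Project onto [-1, 2].
x_proj = clip(1.5595) = 1.5595
y_proj = clip(-2.9269) = -1.0
Step 4: Evaluate f.
f(1.5595, -1.0) = 17.7771


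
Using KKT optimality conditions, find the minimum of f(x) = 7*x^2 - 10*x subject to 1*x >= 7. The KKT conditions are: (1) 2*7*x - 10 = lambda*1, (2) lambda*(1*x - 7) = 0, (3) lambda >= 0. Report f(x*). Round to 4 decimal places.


Step 1: Try lambda = 0 (constraint inactive).
x_unc = 10/(2*7) = 0.7143
Check: 1*0.7143 = 0.7143 < 7 -- violated!
Step 2: Constraint must be active: 1*x = 7
x* = 7/1 = 7.0
lambda = (2*7*7.0 - 10)/1 = 88.0
Step 3: Compute optimal value.
f(x*) = 7*7.0^2 - 10*7.0 = 273.0


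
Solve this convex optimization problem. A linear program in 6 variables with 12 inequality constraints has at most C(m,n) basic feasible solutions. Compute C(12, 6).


Each vertex corresponds to some choice of n active constraints out of m, so the number of vertices is at most C(m, n) = m! / (n!(m-n)!).
m = 12, n = 6
Numerator: 12 * 11 * 10 * 9 * 8 * 7
Denominator: 6! = 720
C(12, 6) = 924


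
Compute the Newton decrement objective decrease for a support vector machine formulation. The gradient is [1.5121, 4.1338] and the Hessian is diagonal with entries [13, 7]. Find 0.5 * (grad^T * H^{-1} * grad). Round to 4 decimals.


Step 1: H is diagonal, so H^(-1) * g = [0.1163, 0.5905].
Step 2: g^T H^(-1) g = sum_i g_i^2 / H_ii
  = (1.5121)^2/13 + (4.1338)^2/7
  = 0.1759 + 2.4412 = 2.6171
Step 3: Objective decrease = 0.5 * g^T H^(-1) g = 1.3085


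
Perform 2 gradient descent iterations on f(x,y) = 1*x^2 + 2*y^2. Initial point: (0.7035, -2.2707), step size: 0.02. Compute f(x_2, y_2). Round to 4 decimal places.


Gradient descent on f(x,y) = 1*x^2 + 2*y^2.
Starting point: (0.7035, -2.2707), alpha = 0.02
Step 1: grad_x = 2*1*0.7035 = 1.407, grad_y = 2*2*-2.2707 = -9.0828
  x_1 = 0.7035 - 0.02*1.407 = 0.6754
  y_1 = -2.2707 - 0.02*-9.0828 = -2.089
Step 2: grad_x = 2*1*0.6754 = 1.3507, grad_y = 2*2*-2.089 = -8.3562
  x_2 = 0.6754 - 0.02*1.3507 = 0.6483
  y_2 = -2.089 - 0.02*-8.3562 = -1.9219
f(0.6483, -1.9219) = 1*0.6483^2 + 2*(-1.9219)^2 = 7.8079


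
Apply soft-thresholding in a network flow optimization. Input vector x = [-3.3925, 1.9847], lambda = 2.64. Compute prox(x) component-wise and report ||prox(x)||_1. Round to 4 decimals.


Soft-thresholding with lambda = 2.64:
prox(-3.3925) = sign(-3.3925)*max(|-3.3925| - 2.64, 0) = -0.7525
prox(1.9847) = sign(1.9847)*max(|1.9847| - 2.64, 0) = 0.0
prox(x) = [-0.7525, 0.0]
||prox(x)||_1 = 0.7525 + 0.0 = 0.7525


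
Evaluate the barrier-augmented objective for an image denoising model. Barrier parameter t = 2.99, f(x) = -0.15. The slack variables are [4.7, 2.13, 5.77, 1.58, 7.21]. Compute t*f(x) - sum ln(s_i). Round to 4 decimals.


Step 1: Compute log-barrier.
ln values: [1.5476, 0.7561, 1.7527, 0.4574, 1.9755]
phi = -(1.5476 + 0.7561 + 1.7527 + 0.4574 + 1.9755) = -6.4893
Step 2: Compute augmented objective.
t*f(x) = 2.99*-0.15 = -0.4485
Total = -0.4485 - 6.4893 = -6.9378


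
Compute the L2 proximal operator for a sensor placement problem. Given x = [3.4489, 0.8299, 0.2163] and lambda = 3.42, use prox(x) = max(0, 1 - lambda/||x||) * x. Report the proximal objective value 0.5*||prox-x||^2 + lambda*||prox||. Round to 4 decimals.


Step 1: Compute ||x||.
||x|| = 3.5539
Step 2: Compute scaling factor.
scale = max(0, 1 - 3.42/3.5539) = 0.0377
Step 3: prox(x) = [0.13, 0.0313, 0.0082]
||prox(x)|| = 0.1339
Step 4: Proximal objective.
0.5*||prox-x||^2 = 5.8482
lambda*||prox|| = 0.4579
Total = 6.3062


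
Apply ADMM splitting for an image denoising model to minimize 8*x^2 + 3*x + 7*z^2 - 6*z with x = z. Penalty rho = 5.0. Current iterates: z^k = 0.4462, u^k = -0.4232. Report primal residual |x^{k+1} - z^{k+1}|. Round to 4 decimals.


ADMM iteration with rho = 5.0, z^k = 0.4462, u^k = -0.4232
Step 1: x-update.
Minimize 8*x^2 + 3*x + (5.0/2)*(x - 0.4462 - 0.4232)^2
FOC: (2*8 + 5.0)*x = -3 + 5.0*(0.4462 + 0.4232)
x^{k+1} = 0.0641
Step 2: z-update.
Minimize 7*z^2 - 6*z + (5.0/2)*(0.0641 - z - 0.4232)^2
FOC: (2*7 + 5.0)*z = 6 + 5.0*(0.0641 - 0.4232)
z^{k+1} = 0.2213
Step 3: u-update.
u^{k+1} = -0.4232 + 0.0641 - 0.2213 = -0.5804
Step 4: Primal residual = |0.0641 - 0.2213| = 0.1572


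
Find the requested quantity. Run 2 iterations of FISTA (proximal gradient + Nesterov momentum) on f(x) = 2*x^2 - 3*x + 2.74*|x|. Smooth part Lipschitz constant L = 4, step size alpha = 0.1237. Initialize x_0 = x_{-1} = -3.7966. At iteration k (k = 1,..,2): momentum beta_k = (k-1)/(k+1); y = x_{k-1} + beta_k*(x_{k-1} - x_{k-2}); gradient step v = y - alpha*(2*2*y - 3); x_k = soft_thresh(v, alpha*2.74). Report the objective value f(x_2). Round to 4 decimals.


FISTA on f(x) = 2*x^2 - 3*x + 2.74*|x|
L = 4, alpha = 0.1237
Iteration 1: beta = 0.0, y = -3.7966 + 0.0*(-3.7966 + 3.7966) = -3.7966
  grad(y) = -18.1864, v = y - alpha*grad = -1.5469
  prox(v) = soft_thresh(-1.5469, 0.3389) = -1.208
Iteration 2: beta = 0.3333, y = -1.208 + 0.3333*(-1.208 + 3.7966) = -0.3451
  grad(y) = -4.3806, v = y - alpha*grad = 0.1967
  prox(v) = soft_thresh(0.1967, 0.3389) = 0.0
f(x_2) = 2*0.0^2 - 3*0.0 + 2.74*|0.0| = 0.0


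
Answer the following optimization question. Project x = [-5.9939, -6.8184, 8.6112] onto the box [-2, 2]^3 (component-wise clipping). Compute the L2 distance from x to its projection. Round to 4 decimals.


Project each component onto [-2, 2].
clip(-5.9939) = -2.0, clip(-6.8184) = -2.0, clip(8.6112) = 2.0
Projection = [-2.0, -2.0, 2.0]
Squared diffs: [15.9512, 23.217, 43.708]
Distance = sqrt(82.8762) = 9.1036


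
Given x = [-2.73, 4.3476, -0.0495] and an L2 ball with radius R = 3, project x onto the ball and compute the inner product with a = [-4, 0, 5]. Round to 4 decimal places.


Step 1: Compute ||x|| (intermediates to 6 decimals).
||x|| = sqrt((-2.73)^2 + 4.3476^2 + (-0.0495)^2) = 5.133905
Step 2: Project.
Since ||x|| > R, scale = R/||x|| = 3/5.133905 = 0.584351, proj(x) = scale * x
proj(x) = [-1.595278, 2.540524, -0.028925]
Step 3: Dot product.
a^T * proj(x) = -4*(-1.595278) + 0*2.540524 + 5*(-0.028925) = 6.2365


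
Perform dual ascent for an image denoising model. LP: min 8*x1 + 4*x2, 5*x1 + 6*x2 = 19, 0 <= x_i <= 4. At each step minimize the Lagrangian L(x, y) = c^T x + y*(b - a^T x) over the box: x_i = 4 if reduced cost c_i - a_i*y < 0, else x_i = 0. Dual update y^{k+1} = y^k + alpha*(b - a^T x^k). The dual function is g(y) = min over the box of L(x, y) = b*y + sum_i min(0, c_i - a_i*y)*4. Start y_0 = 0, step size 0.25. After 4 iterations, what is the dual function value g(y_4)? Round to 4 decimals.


Dual ascent for LP: min 8*x1 + 4*x2, 5*x1 + 6*x2 = 19, 0 <= x_i <= 4
Step 1: y^k = 0.0, reduced costs: (8.0, 4.0)
  x^k = (0.0, 0.0), subgradient = b - a^T x = 19.0
  y^{k+1} = 0.0 + 0.25*19.0 = 4.75
Step 2: y^k = 4.75, reduced costs: (-15.75, -24.5)
  x^k = (4.0, 4.0), subgradient = b - a^T x = -25.0
  y^{k+1} = 4.75 + 0.25*-25.0 = -1.5
Step 3: y^k = -1.5, reduced costs: (15.5, 13.0)
  x^k = (0.0, 0.0), subgradient = b - a^T x = 19.0
  y^{k+1} = -1.5 + 0.25*19.0 = 3.25
Step 4: y^k = 3.25, reduced costs: (-8.25, -15.5)
  x^k = (4.0, 4.0), subgradient = b - a^T x = -25.0
  y^{k+1} = 3.25 + 0.25*-25.0 = -3.0
Dual objective at y_4 = -3.0: reduced costs (23.0, 22.0), box minimizer x = (0.0, 0.0)
g(y_4) = b*y + (c1 - a1*y)*x1 + (c2 - a2*y)*x2 = 19*(-3.0) + 23.0*0.0 + 22.0*0.0 = -57.0 + 0.0 + 0.0 = -57.0


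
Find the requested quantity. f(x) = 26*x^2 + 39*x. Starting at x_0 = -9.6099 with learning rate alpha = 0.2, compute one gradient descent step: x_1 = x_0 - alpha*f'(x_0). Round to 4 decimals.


We compute the gradient at x_0 and apply the update.
f'(x) = 52*x + 39
f'(-9.6099) = 52*-9.6099 + 39 = -460.7148
x_1 = -9.6099 - 0.2*-460.7148 = 82.5331


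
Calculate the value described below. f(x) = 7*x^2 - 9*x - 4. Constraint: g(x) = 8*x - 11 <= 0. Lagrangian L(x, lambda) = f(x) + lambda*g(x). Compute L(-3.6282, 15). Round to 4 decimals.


Step 1: Evaluate f(x).
f(-3.6282) = 7*(-3.6282)^2 - 9*(-3.6282) - 4 = 120.8006
Step 2: Evaluate g(x).
g(-3.6282) = 8*-3.6282 - 11 = -40.0256
Step 3: Compute Lagrangian.
L = 120.8006 + 15*-40.0256 = -479.5834


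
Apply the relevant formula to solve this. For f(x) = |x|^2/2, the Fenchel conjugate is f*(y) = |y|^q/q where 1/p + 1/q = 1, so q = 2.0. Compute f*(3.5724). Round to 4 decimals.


The conjugate exponent q satisfies 1/p + 1/q = 1.
p = 2, so q = 2/(2 - 1) = 2.0
|y|^q = 3.5724^2.0 = 12.762
f*(3.5724) = 12.762 / 2.0 = 6.381


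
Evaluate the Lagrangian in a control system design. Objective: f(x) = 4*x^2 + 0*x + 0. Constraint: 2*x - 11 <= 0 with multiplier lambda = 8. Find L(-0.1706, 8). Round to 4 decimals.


Step 1: Evaluate f(x).
f(-0.1706) = 4*(-0.1706)^2 + 0*(-0.1706) + 0 = 0.1164
Step 2: Evaluate g(x).
g(-0.1706) = 2*-0.1706 - 11 = -11.3412
Step 3: Compute Lagrangian.
L = 0.1164 + 8*-11.3412 = -90.6132


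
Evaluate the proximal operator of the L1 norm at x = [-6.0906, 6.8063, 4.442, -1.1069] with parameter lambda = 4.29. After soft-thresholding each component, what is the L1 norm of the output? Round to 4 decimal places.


Soft-thresholding with lambda = 4.29:
prox(-6.0906) = sign(-6.0906)*max(|-6.0906| - 4.29, 0) = -1.8006
prox(6.8063) = sign(6.8063)*max(|6.8063| - 4.29, 0) = 2.5163
prox(4.442) = sign(4.442)*max(|4.442| - 4.29, 0) = 0.152
prox(-1.1069) = sign(-1.1069)*max(|-1.1069| - 4.29, 0) = 0.0
prox(x) = [-1.8006, 2.5163, 0.152, 0.0]
||prox(x)||_1 = 1.8006 + 2.5163 + 0.152 + 0.0 = 4.4689


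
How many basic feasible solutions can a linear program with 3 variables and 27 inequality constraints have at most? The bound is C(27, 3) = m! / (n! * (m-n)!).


Each vertex corresponds to some choice of n active constraints out of m, so the number of vertices is at most C(m, n) = m! / (n!(m-n)!).
m = 27, n = 3
Numerator: 27 * 26 * 25
Denominator: 3! = 6
C(27, 3) = 2925


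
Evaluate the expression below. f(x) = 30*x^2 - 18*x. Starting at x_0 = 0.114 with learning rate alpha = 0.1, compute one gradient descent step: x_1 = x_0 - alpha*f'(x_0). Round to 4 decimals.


We compute the gradient at x_0 and apply the update.
f'(x) = 60*x - 18
f'(0.114) = 60*0.114 - 18 = -11.16
x_1 = 0.114 - 0.1*-11.16 = 1.23


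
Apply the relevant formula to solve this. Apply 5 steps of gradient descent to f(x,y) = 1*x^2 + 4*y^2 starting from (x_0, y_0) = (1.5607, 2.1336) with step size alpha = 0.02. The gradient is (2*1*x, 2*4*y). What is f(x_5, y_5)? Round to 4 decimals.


Gradient descent on f(x,y) = 1*x^2 + 4*y^2.
Starting point: (1.5607, 2.1336), alpha = 0.02
Step 1: grad_x = 2*1*1.5607 = 3.1214, grad_y = 2*4*2.1336 = 17.0688
  x_1 = 1.5607 - 0.02*3.1214 = 1.4983
  y_1 = 2.1336 - 0.02*17.0688 = 1.7922
Step 2: grad_x = 2*1*1.4983 = 2.9965, grad_y = 2*4*1.7922 = 14.3378
  x_2 = 1.4983 - 0.02*2.9965 = 1.4383
  y_2 = 1.7922 - 0.02*14.3378 = 1.5055
Step 3: grad_x = 2*1*1.4383 = 2.8767, grad_y = 2*4*1.5055 = 12.0437
  x_3 = 1.4383 - 0.02*2.8767 = 1.3808
  y_3 = 1.5055 - 0.02*12.0437 = 1.2646
Step 4: grad_x = 2*1*1.3808 = 2.7616, grad_y = 2*4*1.2646 = 10.1167
  x_4 = 1.3808 - 0.02*2.7616 = 1.3256
  y_4 = 1.2646 - 0.02*10.1167 = 1.0623
Step 5: grad_x = 2*1*1.3256 = 2.6512, grad_y = 2*4*1.0623 = 8.4981
  x_5 = 1.3256 - 0.02*2.6512 = 1.2726
  y_5 = 1.0623 - 0.02*8.4981 = 0.8923
f(1.2726, 0.8923) = 1*1.2726^2 + 4*0.8923^2 = 4.8042


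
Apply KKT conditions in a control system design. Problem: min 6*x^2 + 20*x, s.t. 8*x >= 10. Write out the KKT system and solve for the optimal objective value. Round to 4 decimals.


Step 1: Try lambda = 0 (constraint inactive).
x_unc = -20/(2*6) = -1.6667
Check: 8*-1.6667 = -13.3336 < 10 -- violated!
Step 2: Constraint must be active: 8*x = 10
x* = 10/8 = 1.25
lambda = (2*6*1.25 + 20)/8 = 4.375
Step 3: Compute optimal value.
f(x*) = 6*1.25^2 + 20*1.25 = 34.375


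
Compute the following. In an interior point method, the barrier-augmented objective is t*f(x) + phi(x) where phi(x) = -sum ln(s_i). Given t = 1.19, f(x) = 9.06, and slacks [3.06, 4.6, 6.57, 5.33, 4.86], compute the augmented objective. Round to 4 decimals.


Step 1: Compute log-barrier.
ln values: [1.1184, 1.5261, 1.8825, 1.6734, 1.581]
phi = -(1.1184 + 1.5261 + 1.8825 + 1.6734 + 1.581) = -7.7814
Step 2: Compute augmented objective.
t*f(x) = 1.19*9.06 = 10.7814
Total = 10.7814 - 7.7814 = 3.0


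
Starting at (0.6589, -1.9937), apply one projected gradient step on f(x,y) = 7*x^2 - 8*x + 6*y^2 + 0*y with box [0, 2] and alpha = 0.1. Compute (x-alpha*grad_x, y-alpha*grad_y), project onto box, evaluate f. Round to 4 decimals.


Step 1: Compute gradient at (0.6589, -1.9937).
grad_x = 2*7*0.6589 - 8 = 1.2246
grad_y = 2*6*-1.9937 + 0 = -23.9244
Step 2: Gradient step.
x_raw = 0.6589 - 0.1*1.2246 = 0.5364
y_raw = -1.9937 - 0.1*-23.9244 = 0.3987
Step 3: Project onto [0, 2].
x_proj = clip(0.5364) = 0.5364
y_proj = clip(0.3987) = 0.3987
Step 4: Evaluate f.
f(0.5364, 0.3987) = -1.3232


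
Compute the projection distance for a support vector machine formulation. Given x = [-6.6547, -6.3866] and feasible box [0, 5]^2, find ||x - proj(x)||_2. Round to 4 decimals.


Project each component onto [0, 5].
clip(-6.6547) = 0.0, clip(-6.3866) = 0.0
Projection = [0.0, 0.0]
Squared diffs: [44.285, 40.7887]
Distance = sqrt(85.0737) = 9.2235


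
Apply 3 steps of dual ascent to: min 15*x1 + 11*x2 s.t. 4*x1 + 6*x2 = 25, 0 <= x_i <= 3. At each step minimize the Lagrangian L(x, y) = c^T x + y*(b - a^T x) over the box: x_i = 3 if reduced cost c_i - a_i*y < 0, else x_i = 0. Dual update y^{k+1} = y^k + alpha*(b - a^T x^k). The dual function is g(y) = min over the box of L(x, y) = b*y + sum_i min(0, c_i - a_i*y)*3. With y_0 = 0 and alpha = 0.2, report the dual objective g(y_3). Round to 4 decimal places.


Dual ascent for LP: min 15*x1 + 11*x2, 4*x1 + 6*x2 = 25, 0 <= x_i <= 3
Step 1: y^k = 0.0, reduced costs: (15.0, 11.0)
  x^k = (0.0, 0.0), subgradient = b - a^T x = 25.0
  y^{k+1} = 0.0 + 0.2*25.0 = 5.0
Step 2: y^k = 5.0, reduced costs: (-5.0, -19.0)
  x^k = (3.0, 3.0), subgradient = b - a^T x = -5.0
  y^{k+1} = 5.0 + 0.2*-5.0 = 4.0
Step 3: y^k = 4.0, reduced costs: (-1.0, -13.0)
  x^k = (3.0, 3.0), subgradient = b - a^T x = -5.0
  y^{k+1} = 4.0 + 0.2*-5.0 = 3.0
Dual objective at y_3 = 3.0: reduced costs (3.0, -7.0), box minimizer x = (0.0, 3.0)
g(y_3) = b*y + (c1 - a1*y)*x1 + (c2 - a2*y)*x2 = 25*3.0 + 3.0*0.0 + (-7.0)*3.0 = 75.0 + 0.0 - 21.0 = 54.0


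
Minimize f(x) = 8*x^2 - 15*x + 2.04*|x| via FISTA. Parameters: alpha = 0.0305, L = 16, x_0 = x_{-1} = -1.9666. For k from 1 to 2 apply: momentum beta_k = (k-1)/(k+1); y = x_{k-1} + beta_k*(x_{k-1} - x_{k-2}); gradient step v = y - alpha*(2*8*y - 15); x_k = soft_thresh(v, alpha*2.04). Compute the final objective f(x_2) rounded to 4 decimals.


FISTA on f(x) = 8*x^2 - 15*x + 2.04*|x|
L = 16, alpha = 0.0305
Iteration 1: beta = 0.0, y = -1.9666 + 0.0*(-1.9666 + 1.9666) = -1.9666
  grad(y) = -46.4656, v = y - alpha*grad = -0.5494
  prox(v) = soft_thresh(-0.5494, 0.0622) = -0.4872
Iteration 2: beta = 0.3333, y = -0.4872 + 0.3333*(-0.4872 + 1.9666) = 0.006
  grad(y) = -14.9046, v = y - alpha*grad = 0.4606
  prox(v) = soft_thresh(0.4606, 0.0622) = 0.3983
f(x_2) = 8*0.3983^2 - 15*0.3983 + 2.04*|0.3983| = -3.893


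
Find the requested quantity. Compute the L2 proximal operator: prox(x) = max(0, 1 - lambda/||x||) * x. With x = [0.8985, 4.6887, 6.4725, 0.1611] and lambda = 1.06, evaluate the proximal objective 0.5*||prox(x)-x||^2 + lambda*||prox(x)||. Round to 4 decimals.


Step 1: Compute ||x||.
||x|| = 8.0443
Step 2: Compute scaling factor.
scale = max(0, 1 - 1.06/8.0443) = 0.8682
Step 3: prox(x) = [0.7801, 4.0709, 5.6196, 0.1399]
||prox(x)|| = 6.9843
Step 4: Proximal objective.
0.5*||prox-x||^2 = 0.5618
lambda*||prox|| = 7.4034
Total = 7.9651


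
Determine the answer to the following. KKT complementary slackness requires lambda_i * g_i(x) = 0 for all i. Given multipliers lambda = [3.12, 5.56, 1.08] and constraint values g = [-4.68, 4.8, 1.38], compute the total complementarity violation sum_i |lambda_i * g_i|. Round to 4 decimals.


KKT complementary slackness check:
lambda_1 * g_1 = 3.12 * -4.68 = -14.6016
lambda_2 * g_2 = 5.56 * 4.8 = 26.688
lambda_3 * g_3 = 1.08 * 1.38 = 1.4904
Total violation = 14.6016 + 26.688 + 1.4904 = 42.78


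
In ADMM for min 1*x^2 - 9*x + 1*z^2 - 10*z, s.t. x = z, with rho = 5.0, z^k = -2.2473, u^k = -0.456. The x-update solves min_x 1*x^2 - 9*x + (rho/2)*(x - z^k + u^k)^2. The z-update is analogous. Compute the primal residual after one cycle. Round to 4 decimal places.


ADMM iteration with rho = 5.0, z^k = -2.2473, u^k = -0.456
Step 1: x-update.
Minimize 1*x^2 - 9*x + (5.0/2)*(x + 2.2473 - 0.456)^2
FOC: (2*1 + 5.0)*x = 9 + 5.0*(-2.2473 + 0.456)
x^{k+1} = 0.0062
Step 2: z-update.
Minimize 1*z^2 - 10*z + (5.0/2)*(0.0062 - z - 0.456)^2
FOC: (2*1 + 5.0)*z = 10 + 5.0*(0.0062 - 0.456)
z^{k+1} = 1.1073
Step 3: u-update.
u^{k+1} = -0.456 + 0.0062 - 1.1073 = -1.5571
Step 4: Primal residual = |0.0062 - 1.1073| = 1.1011


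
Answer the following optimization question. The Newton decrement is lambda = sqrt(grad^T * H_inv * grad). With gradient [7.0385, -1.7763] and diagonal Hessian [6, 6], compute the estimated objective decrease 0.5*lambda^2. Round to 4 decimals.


Step 1: H is diagonal, so H^(-1) * g = [1.1731, -0.2961].
Step 2: g^T H^(-1) g = sum_i g_i^2 / H_ii
  = (7.0385)^2/6 + (-1.7763)^2/6
  = 8.2567 + 0.5259 = 8.7826
Step 3: Objective decrease = 0.5 * g^T H^(-1) g = 4.3913


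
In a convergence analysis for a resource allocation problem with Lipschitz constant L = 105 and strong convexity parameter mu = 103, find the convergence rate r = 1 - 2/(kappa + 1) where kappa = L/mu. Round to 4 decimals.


Step 1: Compute the condition number.
kappa = L/mu = 105/103 = 1.0194
Step 2: Compute the convergence rate.
r = 1 - 2/(kappa + 1) = 1 - 2*mu/(L + mu) = (L - mu)/(L + mu) = 2/208 = 0.0096


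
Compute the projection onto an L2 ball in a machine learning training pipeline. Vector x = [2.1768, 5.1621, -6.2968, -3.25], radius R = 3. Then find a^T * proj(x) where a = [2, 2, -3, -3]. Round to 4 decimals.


Step 1: Compute ||x|| (intermediates to 6 decimals).
||x|| = sqrt(2.1768^2 + 5.1621^2 + (-6.2968)^2 + (-3.25)^2) = 9.033157
Step 2: Project.
Since ||x|| > R, scale = R/||x|| = 3/9.033157 = 0.33211, proj(x) = scale * x
proj(x) = [0.722937, 1.714385, -2.09123, -1.079358]
Step 3: Dot product.
a^T * proj(x) = 2*0.722937 + 2*1.714385 - 3*(-2.09123) - 3*(-1.079358) = 14.3864


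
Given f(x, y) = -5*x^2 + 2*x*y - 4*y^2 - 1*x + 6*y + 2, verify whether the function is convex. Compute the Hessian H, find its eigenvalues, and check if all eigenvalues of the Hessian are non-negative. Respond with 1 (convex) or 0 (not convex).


The Hessian of f(x,y) = -5*x^2 + 2*x*y - 4*y^2 - 1*x + 6*y + 2 is:
H = [[-10, 2], [2, -8]]
Trace = -10 - 8 = -18
Determinant = -10*-8 - (2)^2 = 76
Discriminant = (-18)^2 - 4*76 = 20.0
Eigenvalues: lambda_1 = -11.2361, lambda_2 = -6.7639
The function is not convex.

0


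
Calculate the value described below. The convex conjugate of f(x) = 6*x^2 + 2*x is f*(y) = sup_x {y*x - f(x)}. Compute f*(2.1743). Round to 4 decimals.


f*(y) = sup_x {y*x - a*x^2 - b*x} = sup_x {(y-b)*x - a*x^2}
FOC: (y - b) - 2a*x = 0 => x* = (y - b)/(2a)
x* = (2.1743 - 2)/(2*6) = 0.0145
f*(2.1743) = (y-b)^2/(4a) = (2.1743 - 2)^2/(4*6)
= 0.0304/24 = 0.0013


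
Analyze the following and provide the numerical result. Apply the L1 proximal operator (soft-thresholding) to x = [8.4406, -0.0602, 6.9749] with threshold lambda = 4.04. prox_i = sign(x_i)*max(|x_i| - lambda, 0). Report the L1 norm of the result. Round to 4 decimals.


Soft-thresholding with lambda = 4.04:
prox(8.4406) = sign(8.4406)*max(|8.4406| - 4.04, 0) = 4.4006
prox(-0.0602) = sign(-0.0602)*max(|-0.0602| - 4.04, 0) = 0.0
prox(6.9749) = sign(6.9749)*max(|6.9749| - 4.04, 0) = 2.9349
prox(x) = [4.4006, 0.0, 2.9349]
||prox(x)||_1 = 4.4006 + 0.0 + 2.9349 = 7.3355


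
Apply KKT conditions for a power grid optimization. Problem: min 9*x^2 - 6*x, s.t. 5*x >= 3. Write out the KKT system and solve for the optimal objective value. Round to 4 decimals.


Step 1: Try lambda = 0 (constraint inactive).
x_unc = 6/(2*9) = 0.3333
Check: 5*0.3333 = 1.6665 < 3 -- violated!
Step 2: Constraint must be active: 5*x = 3
x* = 3/5 = 0.6
lambda = (2*9*0.6 - 6)/5 = 0.96
Step 3: Compute optimal value.
f(x*) = 9*0.6^2 - 6*0.6 = -0.36


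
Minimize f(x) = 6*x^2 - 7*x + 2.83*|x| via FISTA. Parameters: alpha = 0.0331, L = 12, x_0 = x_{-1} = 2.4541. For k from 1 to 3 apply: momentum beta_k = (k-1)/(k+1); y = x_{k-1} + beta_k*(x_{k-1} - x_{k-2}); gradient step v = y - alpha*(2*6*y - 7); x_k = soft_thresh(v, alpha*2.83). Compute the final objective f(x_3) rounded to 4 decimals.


FISTA on f(x) = 6*x^2 - 7*x + 2.83*|x|
L = 12, alpha = 0.0331
Iteration 1: beta = 0.0, y = 2.4541 + 0.0*(2.4541 - 2.4541) = 2.4541
  grad(y) = 22.4492, v = y - alpha*grad = 1.711
  prox(v) = soft_thresh(1.711, 0.0937) = 1.6174
Iteration 2: beta = 0.3333, y = 1.6174 + 0.3333*(1.6174 - 2.4541) = 1.3384
  grad(y) = 9.0613, v = y - alpha*grad = 1.0385
  prox(v) = soft_thresh(1.0385, 0.0937) = 0.9448
Iteration 3: beta = 0.5, y = 0.9448 + 0.5*(0.9448 - 1.6174) = 0.6086
  grad(y) = 0.303, v = y - alpha*grad = 0.5986
  prox(v) = soft_thresh(0.5986, 0.0937) = 0.5049
f(x_3) = 6*0.5049^2 - 7*0.5049 + 2.83*|0.5049| = -0.5759


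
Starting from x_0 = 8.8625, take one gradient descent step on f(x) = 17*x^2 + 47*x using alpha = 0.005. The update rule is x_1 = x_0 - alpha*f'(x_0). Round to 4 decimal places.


We compute the gradient at x_0 and apply the update.
f'(x) = 34*x + 47
f'(8.8625) = 34*8.8625 + 47 = 348.325
x_1 = 8.8625 - 0.005*348.325 = 7.1209


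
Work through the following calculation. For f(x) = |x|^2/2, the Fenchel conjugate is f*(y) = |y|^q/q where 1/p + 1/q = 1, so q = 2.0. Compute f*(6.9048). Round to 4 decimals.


The conjugate exponent q satisfies 1/p + 1/q = 1.
p = 2, so q = 2/(2 - 1) = 2.0
|y|^q = 6.9048^2.0 = 47.6763
f*(6.9048) = 47.6763 / 2.0 = 23.8381


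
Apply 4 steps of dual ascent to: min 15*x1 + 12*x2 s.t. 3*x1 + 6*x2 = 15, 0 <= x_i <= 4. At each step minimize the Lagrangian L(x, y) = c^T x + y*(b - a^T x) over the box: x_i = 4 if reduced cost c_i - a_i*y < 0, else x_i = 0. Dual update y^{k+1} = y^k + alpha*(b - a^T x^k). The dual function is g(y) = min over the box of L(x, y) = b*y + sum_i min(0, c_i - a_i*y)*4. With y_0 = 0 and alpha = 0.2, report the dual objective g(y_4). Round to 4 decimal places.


Dual ascent for LP: min 15*x1 + 12*x2, 3*x1 + 6*x2 = 15, 0 <= x_i <= 4
Step 1: y^k = 0.0, reduced costs: (15.0, 12.0)
  x^k = (0.0, 0.0), subgradient = b - a^T x = 15.0
  y^{k+1} = 0.0 + 0.2*15.0 = 3.0
Step 2: y^k = 3.0, reduced costs: (6.0, -6.0)
  x^k = (0.0, 4.0), subgradient = b - a^T x = -9.0
  y^{k+1} = 3.0 + 0.2*-9.0 = 1.2
Step 3: y^k = 1.2, reduced costs: (11.4, 4.8)
  x^k = (0.0, 0.0), subgradient = b - a^T x = 15.0
  y^{k+1} = 1.2 + 0.2*15.0 = 4.2
Step 4: y^k = 4.2, reduced costs: (2.4, -13.2)
  x^k = (0.0, 4.0), subgradient = b - a^T x = -9.0
  y^{k+1} = 4.2 + 0.2*-9.0 = 2.4
Dual objective at y_4 = 2.4: reduced costs (7.8, -2.4), box minimizer x = (0.0, 4.0)
g(y_4) = b*y + (c1 - a1*y)*x1 + (c2 - a2*y)*x2 = 15*2.4 + 7.8*0.0 + (-2.4)*4.0 = 36.0 + 0.0 - 9.6 = 26.4


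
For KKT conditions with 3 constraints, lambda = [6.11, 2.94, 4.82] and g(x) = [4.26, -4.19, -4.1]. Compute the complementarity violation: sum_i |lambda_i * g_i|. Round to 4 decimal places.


KKT complementary slackness check:
lambda_1 * g_1 = 6.11 * 4.26 = 26.0286
lambda_2 * g_2 = 2.94 * -4.19 = -12.3186
lambda_3 * g_3 = 4.82 * -4.1 = -19.762
Total violation = 26.0286 + 12.3186 + 19.762 = 58.1092


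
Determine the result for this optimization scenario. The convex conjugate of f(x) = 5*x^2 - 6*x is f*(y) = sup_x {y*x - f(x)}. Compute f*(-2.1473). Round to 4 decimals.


f*(y) = sup_x {y*x - a*x^2 - b*x} = sup_x {(y-b)*x - a*x^2}
FOC: (y - b) - 2a*x = 0 => x* = (y - b)/(2a)
x* = (-2.1473 + 6)/(2*5) = 0.3853
f*(-2.1473) = (y-b)^2/(4a) = (-2.1473 + 6)^2/(4*5)
= 14.8433/20 = 0.7422


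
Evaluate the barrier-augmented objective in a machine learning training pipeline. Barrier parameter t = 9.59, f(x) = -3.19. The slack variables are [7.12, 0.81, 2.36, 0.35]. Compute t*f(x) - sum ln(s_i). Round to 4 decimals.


Step 1: Compute log-barrier.
ln values: [1.9629, -0.2107, 0.8587, -1.0498]
phi = -(1.9629 - 0.2107 + 0.8587 - 1.0498) = -1.561
Step 2: Compute augmented objective.
t*f(x) = 9.59*-3.19 = -30.5921
Total = -30.5921 - 1.561 = -32.1531


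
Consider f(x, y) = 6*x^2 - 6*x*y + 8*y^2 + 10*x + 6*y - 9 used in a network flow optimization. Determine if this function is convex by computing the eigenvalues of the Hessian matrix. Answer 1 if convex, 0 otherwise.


The Hessian of f(x,y) = 6*x^2 - 6*x*y + 8*y^2 + 10*x + 6*y - 9 is:
H = [[12, -6], [-6, 16]]
Trace = 12 + 16 = 28
Determinant = 12*16 - (-6)^2 = 156
Discriminant = (28)^2 - 4*156 = 160.0
Eigenvalues: lambda_1 = 7.6754, lambda_2 = 20.3246
The function is convex.

1


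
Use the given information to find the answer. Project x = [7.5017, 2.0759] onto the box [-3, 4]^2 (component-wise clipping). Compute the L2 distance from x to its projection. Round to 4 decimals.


Project each component onto [-3, 4].
clip(7.5017) = 4.0, clip(2.0759) = 2.0759
Projection = [4.0, 2.0759]
Squared diffs: [12.2619, 0.0]
Distance = sqrt(12.2619) = 3.5017


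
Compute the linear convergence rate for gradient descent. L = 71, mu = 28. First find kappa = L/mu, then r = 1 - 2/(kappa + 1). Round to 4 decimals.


Step 1: Compute the condition number.
kappa = L/mu = 71/28 = 2.5357
Step 2: Compute the convergence rate.
r = 1 - 2/(kappa + 1) = 1 - 2*mu/(L + mu) = (L - mu)/(L + mu) = 43/99 = 0.4343


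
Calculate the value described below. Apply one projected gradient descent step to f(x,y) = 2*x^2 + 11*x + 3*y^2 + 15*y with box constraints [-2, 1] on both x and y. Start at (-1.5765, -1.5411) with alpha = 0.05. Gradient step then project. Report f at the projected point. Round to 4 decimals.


Step 1: Compute gradient at (-1.5765, -1.5411).
grad_x = 2*2*-1.5765 + 11 = 4.694
grad_y = 2*3*-1.5411 + 15 = 5.7534
Step 2: Gradient step.
x_raw = -1.5765 - 0.05*4.694 = -1.8112
y_raw = -1.5411 - 0.05*5.7534 = -1.8288
Step 3: Project onto [-2, 1].
x_proj = clip(-1.8112) = -1.8112
y_proj = clip(-1.8288) = -1.8288
Step 4: Evaluate f.
f(-1.8112, -1.8288) = -30.7607


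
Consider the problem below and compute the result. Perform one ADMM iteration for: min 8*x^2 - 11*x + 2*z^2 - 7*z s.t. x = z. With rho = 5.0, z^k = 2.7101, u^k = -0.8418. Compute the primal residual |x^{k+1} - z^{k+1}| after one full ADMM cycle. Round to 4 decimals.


ADMM iteration with rho = 5.0, z^k = 2.7101, u^k = -0.8418
Step 1: x-update.
Minimize 8*x^2 - 11*x + (5.0/2)*(x - 2.7101 - 0.8418)^2
FOC: (2*8 + 5.0)*x = 11 + 5.0*(2.7101 + 0.8418)
x^{k+1} = 1.3695
Step 2: z-update.
Minimize 2*z^2 - 7*z + (5.0/2)*(1.3695 - z - 0.8418)^2
FOC: (2*2 + 5.0)*z = 7 + 5.0*(1.3695 - 0.8418)
z^{k+1} = 1.0709
Step 3: u-update.
u^{k+1} = -0.8418 + 1.3695 - 1.0709 = -0.5432
Step 4: Primal residual = |1.3695 - 1.0709| = 0.2986


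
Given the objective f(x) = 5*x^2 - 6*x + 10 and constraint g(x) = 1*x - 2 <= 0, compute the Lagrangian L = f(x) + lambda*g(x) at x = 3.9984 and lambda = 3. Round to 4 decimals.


Step 1: Evaluate f(x).
f(3.9984) = 5*3.9984^2 - 6*3.9984 + 10 = 65.9456
Step 2: Evaluate g(x).
g(3.9984) = 1*3.9984 - 2 = 1.9984
Step 3: Compute Lagrangian.
L = 65.9456 + 3*1.9984 = 71.9408


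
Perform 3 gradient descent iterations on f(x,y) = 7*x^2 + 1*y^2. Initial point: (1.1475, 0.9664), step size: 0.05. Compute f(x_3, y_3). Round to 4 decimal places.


Gradient descent on f(x,y) = 7*x^2 + 1*y^2.
Starting point: (1.1475, 0.9664), alpha = 0.05
Step 1: grad_x = 2*7*1.1475 = 16.065, grad_y = 2*1*0.9664 = 1.9328
  x_1 = 1.1475 - 0.05*16.065 = 0.3443
  y_1 = 0.9664 - 0.05*1.9328 = 0.8698
Step 2: grad_x = 2*7*0.3443 = 4.8195, grad_y = 2*1*0.8698 = 1.7395
  x_2 = 0.3443 - 0.05*4.8195 = 0.1033
  y_2 = 0.8698 - 0.05*1.7395 = 0.7828
Step 3: grad_x = 2*7*0.1033 = 1.4459, grad_y = 2*1*0.7828 = 1.5656
  x_3 = 0.1033 - 0.05*1.4459 = 0.031
  y_3 = 0.7828 - 0.05*1.5656 = 0.7045
f(0.031, 0.7045) = 7*0.031^2 + 1*0.7045^2 = 0.503


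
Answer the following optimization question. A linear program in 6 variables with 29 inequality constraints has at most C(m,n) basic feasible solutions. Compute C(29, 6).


Each vertex corresponds to some choice of n active constraints out of m, so the number of vertices is at most C(m, n) = m! / (n!(m-n)!).
m = 29, n = 6
Numerator: 29 * 28 * 27 * 26 * 25 * 24
Denominator: 6! = 720
C(29, 6) = 475020


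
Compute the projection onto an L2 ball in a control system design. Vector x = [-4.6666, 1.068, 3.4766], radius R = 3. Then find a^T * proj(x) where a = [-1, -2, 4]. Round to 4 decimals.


Step 1: Compute ||x|| (intermediates to 6 decimals).
||x|| = sqrt((-4.6666)^2 + 1.068^2 + 3.4766^2) = 5.916462
Step 2: Project.
Since ||x|| > R, scale = R/||x|| = 3/5.916462 = 0.50706, proj(x) = scale * x
proj(x) = [-2.366246, 0.54154, 1.762845]
Step 3: Dot product.
a^T * proj(x) = -1*(-2.366246) - 2*0.54154 + 4*1.762845 = 8.3345


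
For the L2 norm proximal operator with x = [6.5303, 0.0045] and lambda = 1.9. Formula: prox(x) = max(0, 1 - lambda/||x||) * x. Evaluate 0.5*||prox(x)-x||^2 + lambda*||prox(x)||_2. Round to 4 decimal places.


Step 1: Compute ||x||.
||x|| = 6.5303
Step 2: Compute scaling factor.
scale = max(0, 1 - 1.9/6.5303) = 0.709
Step 3: prox(x) = [4.6303, 0.0032]
||prox(x)|| = 4.6303
Step 4: Proximal objective.
0.5*||prox-x||^2 = 1.805
lambda*||prox|| = 8.7976
Total = 10.6026


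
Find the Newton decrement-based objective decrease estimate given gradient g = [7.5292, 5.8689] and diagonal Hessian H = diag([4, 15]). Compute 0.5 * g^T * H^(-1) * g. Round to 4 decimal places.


Step 1: H is diagonal, so H^(-1) * g = [1.8823, 0.3913].
Step 2: g^T H^(-1) g = sum_i g_i^2 / H_ii
  = (7.5292)^2/4 + (5.8689)^2/15
  = 14.1722 + 2.2963 = 16.4685
Step 3: Objective decrease = 0.5 * g^T H^(-1) g = 8.2342


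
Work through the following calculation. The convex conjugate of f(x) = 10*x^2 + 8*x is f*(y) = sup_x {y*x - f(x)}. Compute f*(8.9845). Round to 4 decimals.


f*(y) = sup_x {y*x - a*x^2 - b*x} = sup_x {(y-b)*x - a*x^2}
FOC: (y - b) - 2a*x = 0 => x* = (y - b)/(2a)
x* = (8.9845 - 8)/(2*10) = 0.0492
f*(8.9845) = (y-b)^2/(4a) = (8.9845 - 8)^2/(4*10)
= 0.9692/40 = 0.0242


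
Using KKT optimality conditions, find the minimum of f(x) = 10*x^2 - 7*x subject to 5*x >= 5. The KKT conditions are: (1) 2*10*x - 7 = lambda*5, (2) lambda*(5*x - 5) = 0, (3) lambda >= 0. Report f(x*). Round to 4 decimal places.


Step 1: Try lambda = 0 (constraint inactive).
x_unc = 7/(2*10) = 0.35
Check: 5*0.35 = 1.75 < 5 -- violated!
Step 2: Constraint must be active: 5*x = 5
x* = 5/5 = 1.0
lambda = (2*10*1.0 - 7)/5 = 2.6
Step 3: Compute optimal value.
f(x*) = 10*1.0^2 - 7*1.0 = 3.0
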